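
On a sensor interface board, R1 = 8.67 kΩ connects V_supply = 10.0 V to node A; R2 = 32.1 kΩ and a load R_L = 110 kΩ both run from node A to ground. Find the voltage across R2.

V_out ≈ 7.41 V

First combine the lower leg with the load: R2 ‖ R_L = 24.85 kΩ.
Voltage divider with the loaded lower leg: V_out = 10.0 × 24.85/(8.67 + 24.85) = 10.0 × 0.7413 = 7.413 V.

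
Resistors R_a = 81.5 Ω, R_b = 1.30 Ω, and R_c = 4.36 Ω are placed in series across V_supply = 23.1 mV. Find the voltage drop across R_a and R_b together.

ΣR = 81.5 + 1.30 + 4.36 = 87.16 Ω.
R_{R_a..R_b} = 81.5 + 1.30 = 82.80 Ω.
Voltage divider: V = V_supply · (82.80 / 87.16) = 23.1 × 0.9500 = 21.94 mV.

V ≈ 21.9 mV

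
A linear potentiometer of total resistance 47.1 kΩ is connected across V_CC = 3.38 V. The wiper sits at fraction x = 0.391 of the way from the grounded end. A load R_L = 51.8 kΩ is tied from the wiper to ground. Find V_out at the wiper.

Lower segment x·R_p = 18.42 kΩ; upper segment (1−x)·R_p = 28.68 kΩ.
Lower segment in parallel with the load: 18.42 ‖ 51.8 = 13.59 kΩ.
Loaded-divider output: V_out = 3.38 × 0.3214 = 1.086 V.

V_out ≈ 1.09 V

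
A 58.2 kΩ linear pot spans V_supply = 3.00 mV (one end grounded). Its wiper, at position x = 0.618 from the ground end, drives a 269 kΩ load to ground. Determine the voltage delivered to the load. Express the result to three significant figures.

Split the track: R_lower = x·R_p = 35.97 kΩ, R_upper = (1−x)·R_p = 22.23 kΩ.
R_L loads the lower segment: effective lower R = 31.73 kΩ.
V_out = 3.00 × 31.73/(22.23 + 31.73) = 1.764 mV.

V_out ≈ 1.76 mV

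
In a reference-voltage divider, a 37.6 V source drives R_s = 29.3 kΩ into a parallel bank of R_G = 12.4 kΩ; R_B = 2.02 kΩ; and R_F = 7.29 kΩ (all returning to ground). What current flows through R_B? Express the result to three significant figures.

I ≈ 0.850 mA

Parallel bank: R_p = 1/(1/12.4 + 1/2.02 + 1/7.29) = 1.403 kΩ.
V_A = 37.6 × 1.403/30.70 = 1.718 V.
Branch current I = V_A/R_B = 1.718/2.02 = 0.8505 mA.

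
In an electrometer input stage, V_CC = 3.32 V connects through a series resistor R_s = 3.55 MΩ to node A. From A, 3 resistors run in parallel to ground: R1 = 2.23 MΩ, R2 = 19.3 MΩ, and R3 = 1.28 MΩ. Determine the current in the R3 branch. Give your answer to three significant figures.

I ≈ 0.467 µA

Equivalent of the parallel group: R_p = 0.7803 MΩ.
V_A by voltage divider: V_A = 3.32 × 0.7803/(3.55 + 0.7803) = 0.5983 V.
I(R3) = V_A / R3 = 0.5983/1.28 = 0.4674 µA.
(Equivalently: I_total = 0.7667 µA, then current-divider fraction G_k/ΣG = 0.6096.)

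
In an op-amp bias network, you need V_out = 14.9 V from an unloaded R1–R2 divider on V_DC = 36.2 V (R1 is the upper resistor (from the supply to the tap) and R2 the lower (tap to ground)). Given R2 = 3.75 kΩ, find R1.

V_out/V_DC = R2/(R1+R2) = 0.4116.
R1 = R2·(1/k − 1) = 3.75 × 1.430 = 5.361 kΩ.

R1 ≈ 5.36 kΩ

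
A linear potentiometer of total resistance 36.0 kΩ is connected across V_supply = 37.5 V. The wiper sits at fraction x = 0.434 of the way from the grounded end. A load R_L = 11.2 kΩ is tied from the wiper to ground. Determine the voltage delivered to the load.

The pot divides into 20.38 kΩ above the wiper and 15.62 kΩ below.
(x·R_p) ‖ R_L = 6.524 kΩ.
Then V_out = V_supply · 6.524/(20.38 + 6.524) = 9.094 V.

V_out ≈ 9.09 V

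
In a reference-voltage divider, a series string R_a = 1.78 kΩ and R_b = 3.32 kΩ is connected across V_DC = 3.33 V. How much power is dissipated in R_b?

P ≈ 1.42 mW

ΣR = 5.100 kΩ → I = 3.33/5.100 = 0.6529 mA.
P(R_b) = I²·R_b = (0.6529)² × 3.32 = 1.415 mW.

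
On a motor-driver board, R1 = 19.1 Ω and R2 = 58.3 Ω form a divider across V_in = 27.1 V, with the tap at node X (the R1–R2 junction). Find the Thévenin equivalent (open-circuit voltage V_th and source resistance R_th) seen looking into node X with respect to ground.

With X open, the divider is unloaded: V_th = 27.1 × 58.3/77.40 = 20.41 V.
Looking into X with the source shorted: R_th = R1·R2/(R1+R2) = 19.10 × 58.3/77.40 = 14.39 Ω.

V_th ≈ 20.4 V, R_th ≈ 14.4 Ω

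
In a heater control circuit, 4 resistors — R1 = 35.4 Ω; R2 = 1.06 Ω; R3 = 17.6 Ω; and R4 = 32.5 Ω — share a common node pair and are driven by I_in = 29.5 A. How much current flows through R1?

Conductances: ΣG = 1/35.4 + 1/1.06 + 1/17.6 + 1/32.5 = 1.059 (1/Ω).
Current divider: I(R1) = I_in · G_k/ΣG = 29.5 × (0.02825/1.059) = 29.5 × 0.02667 = 0.7867 A.

I ≈ 0.787 A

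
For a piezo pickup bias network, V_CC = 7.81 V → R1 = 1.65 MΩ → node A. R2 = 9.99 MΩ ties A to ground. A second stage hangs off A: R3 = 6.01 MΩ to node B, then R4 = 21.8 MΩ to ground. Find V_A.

V_A ≈ 6.38 V

Node A sees R2 in parallel with the series input of stage 2, R3 + R4 = 27.81 MΩ.
Effective lower resistance at A: R2 ‖ 27.81 = 7.350 MΩ.
So V_A = 7.81 × 0.8167 = 6.378 V.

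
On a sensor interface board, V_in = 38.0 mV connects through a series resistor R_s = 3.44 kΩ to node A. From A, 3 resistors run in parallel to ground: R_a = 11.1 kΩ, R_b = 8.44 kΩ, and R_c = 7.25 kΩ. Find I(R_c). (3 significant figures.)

Parallel bank: R_p = 1/(1/11.1 + 1/8.44 + 1/7.25) = 2.886 kΩ.
V_A = 38.0 × 2.886/6.326 = 17.34 mV.
Branch current I = V_A/R_c = 17.34/7.25 = 2.391 µA.
(Equivalently: I_total = 6.007 µA, then current-divider fraction G_k/ΣG = 0.3981.)

I ≈ 2.39 µA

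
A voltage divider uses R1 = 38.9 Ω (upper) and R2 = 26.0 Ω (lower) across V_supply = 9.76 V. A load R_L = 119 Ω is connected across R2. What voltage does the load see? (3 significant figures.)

V_out ≈ 3.46 V

The load sits in parallel with R2, giving an effective lower resistance R2' = R2·R_L/(R2+R_L) = 21.34 Ω.
Voltage divider with the loaded lower leg: V_out = 9.76 × 21.34/(38.9 + 21.34) = 9.76 × 0.3542 = 3.457 V.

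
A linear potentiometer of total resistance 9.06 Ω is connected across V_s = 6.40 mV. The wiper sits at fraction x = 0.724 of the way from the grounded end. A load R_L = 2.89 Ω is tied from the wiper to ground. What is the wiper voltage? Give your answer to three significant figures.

The pot divides into 2.501 Ω above the wiper and 6.559 Ω below.
(x·R_p) ‖ R_L = 2.006 Ω.
Then V_out = V_s · 2.006/(2.501 + 2.006) = 2.849 mV.

V_out ≈ 2.85 mV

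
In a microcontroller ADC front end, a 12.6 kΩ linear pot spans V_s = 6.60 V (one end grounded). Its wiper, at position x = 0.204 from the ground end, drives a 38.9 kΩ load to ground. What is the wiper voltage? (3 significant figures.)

V_out ≈ 1.28 V

Split the track: R_lower = x·R_p = 2.570 kΩ, R_upper = (1−x)·R_p = 10.03 kΩ.
R_L loads the lower segment: effective lower R = 2.411 kΩ.
Loaded-divider output: V_out = 6.60 × 0.1938 = 1.279 V.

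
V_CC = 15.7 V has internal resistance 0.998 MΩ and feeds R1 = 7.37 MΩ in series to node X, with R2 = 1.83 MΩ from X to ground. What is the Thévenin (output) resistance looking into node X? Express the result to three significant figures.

R_th ≈ 1.50 MΩ

R1' = 0.998 + 7.37 = 8.368 MΩ (source resistance + R1).
With V_CC suppressed (replaced by a short), R_th = R1' ‖ R2 = (8.368 × 1.83)/(8.368 + 1.83) = 1.502 MΩ.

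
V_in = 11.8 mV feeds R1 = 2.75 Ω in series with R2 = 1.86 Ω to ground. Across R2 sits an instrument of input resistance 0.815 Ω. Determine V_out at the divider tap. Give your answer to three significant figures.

V_out ≈ 2.02 mV

The load sits in parallel with R2, giving an effective lower resistance R2' = R2·R_L/(R2+R_L) = 0.5667 Ω.
Then V_out = V_in · R2'/(R1 + R2') = 11.8 × 0.5667/3.317 = 2.016 mV.
(Unloaded it would be 4.76 mV; the load pulls it down.)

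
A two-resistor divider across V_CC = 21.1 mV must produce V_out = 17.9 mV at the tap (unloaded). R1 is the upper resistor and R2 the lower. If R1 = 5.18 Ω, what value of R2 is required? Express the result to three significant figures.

R2 ≈ 29.0 Ω

Required fraction k = V_out/V_CC = 0.8483.
So R2 = R1 · V_out/(V_CC − V_out) = 5.18 × 17.9/(21.1 − 17.9) = 5.18 × 5.594 = 28.98 Ω.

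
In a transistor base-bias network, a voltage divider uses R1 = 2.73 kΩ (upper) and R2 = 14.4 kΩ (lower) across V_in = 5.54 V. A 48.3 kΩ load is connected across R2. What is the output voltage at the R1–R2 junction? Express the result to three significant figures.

First combine the lower leg with the load: R2 ‖ R_L = 11.09 kΩ.
Voltage divider with the loaded lower leg: V_out = 5.54 × 11.09/(2.73 + 11.09) = 5.54 × 0.8025 = 4.446 V.

V_out ≈ 4.45 V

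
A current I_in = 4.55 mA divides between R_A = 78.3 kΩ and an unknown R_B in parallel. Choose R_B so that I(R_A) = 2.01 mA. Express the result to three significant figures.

R_B ≈ 62.0 kΩ

Two-branch current divider: I_A = I_in · R_B/(R_A + R_B).
With f = 0.4418, R_B = R_A · f/(1−f) = 78.3 × 0.7913 = 61.96 kΩ.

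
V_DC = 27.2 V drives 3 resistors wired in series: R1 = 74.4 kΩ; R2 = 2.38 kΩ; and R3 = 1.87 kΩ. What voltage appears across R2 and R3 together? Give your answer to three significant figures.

V ≈ 1.47 V

ΣR = 74.4 + 2.38 + 1.87 = 78.65 kΩ.
R_{R2..R3} = 2.38 + 1.87 = 4.250 kΩ.
V = V_DC · R/ΣR = 27.2 × 0.05404 = 1.470 V.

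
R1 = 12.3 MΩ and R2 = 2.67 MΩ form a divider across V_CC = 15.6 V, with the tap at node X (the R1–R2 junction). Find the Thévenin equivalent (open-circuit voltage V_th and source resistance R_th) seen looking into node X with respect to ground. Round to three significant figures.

V_th ≈ 2.78 V, R_th ≈ 2.19 MΩ

With X open, the divider is unloaded: V_th = 15.6 × 2.67/14.97 = 2.782 V.
With V_CC suppressed (replaced by a short), R_th = R1 ‖ R2 = (12.30 × 2.67)/(12.30 + 2.67) = 2.194 MΩ.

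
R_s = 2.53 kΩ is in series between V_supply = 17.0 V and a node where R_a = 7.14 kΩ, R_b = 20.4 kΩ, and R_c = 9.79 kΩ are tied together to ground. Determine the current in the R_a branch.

Equivalent of the parallel group: R_p = 3.434 kΩ.
Node voltage V_A = V_supply · R_p/(R_s + R_p) = 17.0 × 0.5758 = 9.788 V.
Branch current I = V_A/R_a = 9.788/7.14 = 1.371 mA.

I ≈ 1.37 mA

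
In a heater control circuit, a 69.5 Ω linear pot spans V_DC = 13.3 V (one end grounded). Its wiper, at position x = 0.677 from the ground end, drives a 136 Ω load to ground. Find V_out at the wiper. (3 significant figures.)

V_out ≈ 8.10 V

The pot divides into 22.45 Ω above the wiper and 47.05 Ω below.
Lower segment in parallel with the load: 47.05 ‖ 136 = 34.96 Ω.
Then V_out = V_DC · 34.96/(22.45 + 34.96) = 8.099 V.
(Unloaded: V_out = x·V_DC = 9.00 V.)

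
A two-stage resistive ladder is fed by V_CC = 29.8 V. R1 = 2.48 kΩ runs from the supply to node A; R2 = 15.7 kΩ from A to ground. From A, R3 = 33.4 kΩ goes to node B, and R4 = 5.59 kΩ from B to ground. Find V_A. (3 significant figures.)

V_A ≈ 24.4 V

Node A sees R2 in parallel with the series input of stage 2, R3 + R4 = 38.99 kΩ.
Effective lower resistance at A: R2 ‖ 38.99 = 11.19 kΩ.
First divider: V_A = V_CC · 11.19/(2.48 + 11.19) = 24.39 V.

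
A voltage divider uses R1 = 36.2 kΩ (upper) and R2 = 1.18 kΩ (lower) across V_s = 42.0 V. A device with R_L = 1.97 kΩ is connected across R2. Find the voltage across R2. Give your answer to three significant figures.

The load sits in parallel with R2, giving an effective lower resistance R2' = R2·R_L/(R2+R_L) = 0.7380 kΩ.
Voltage divider with the loaded lower leg: V_out = 42.0 × 0.7380/(36.2 + 0.7380) = 42.0 × 0.01998 = 0.8391 V.

V_out ≈ 0.839 V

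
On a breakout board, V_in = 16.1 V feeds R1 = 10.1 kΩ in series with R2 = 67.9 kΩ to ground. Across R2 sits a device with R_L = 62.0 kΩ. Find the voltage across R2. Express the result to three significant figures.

V_out ≈ 12.3 V

The load sits in parallel with R2, giving an effective lower resistance R2' = R2·R_L/(R2+R_L) = 32.41 kΩ.
Voltage divider with the loaded lower leg: V_out = 16.1 × 32.41/(10.1 + 32.41) = 16.1 × 0.7624 = 12.27 V.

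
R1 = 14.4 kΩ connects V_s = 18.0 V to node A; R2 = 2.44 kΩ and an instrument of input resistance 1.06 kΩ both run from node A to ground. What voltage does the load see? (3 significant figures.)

V_out ≈ 0.879 V

R2 ‖ R_L = (2.44 × 1.06)/(2.44 + 1.06) = 0.7390 kΩ.
Voltage divider with the loaded lower leg: V_out = 18.0 × 0.7390/(14.4 + 0.7390) = 18.0 × 0.04881 = 0.8786 V.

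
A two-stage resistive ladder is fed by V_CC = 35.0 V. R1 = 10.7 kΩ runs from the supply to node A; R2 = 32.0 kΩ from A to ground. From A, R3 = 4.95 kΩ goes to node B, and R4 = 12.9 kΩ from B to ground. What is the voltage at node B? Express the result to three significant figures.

Looking into the second stage from A: R3 + R4 = 17.85 kΩ appears in parallel with R2.
R2 ‖ (R3+R4) = 11.46 kΩ.
So V_A = 35.0 × 0.5171 = 18.10 V.
Then the unloaded second divider: V_B = V_A × R4/(R3+R4) = 18.10 × 0.7227 = 13.08 V.

V_B ≈ 13.1 V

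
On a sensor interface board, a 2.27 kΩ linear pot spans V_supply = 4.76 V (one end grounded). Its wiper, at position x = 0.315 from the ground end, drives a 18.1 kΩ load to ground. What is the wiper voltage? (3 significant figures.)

V_out ≈ 1.46 V

The pot divides into 1.555 kΩ above the wiper and 0.7150 kΩ below.
(x·R_p) ‖ R_L = 0.6879 kΩ.
V_out = 4.76 × 0.6879/(1.555 + 0.6879) = 1.460 V.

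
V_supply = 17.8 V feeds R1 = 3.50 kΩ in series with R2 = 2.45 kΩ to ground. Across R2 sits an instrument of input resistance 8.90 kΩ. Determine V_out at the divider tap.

First combine the lower leg with the load: R2 ‖ R_L = 1.921 kΩ.
Then V_out = V_supply · R2'/(R1 + R2') = 17.8 × 1.921/5.421 = 6.308 V.
(Unloaded it would be 7.33 V; the load pulls it down.)

V_out ≈ 6.31 V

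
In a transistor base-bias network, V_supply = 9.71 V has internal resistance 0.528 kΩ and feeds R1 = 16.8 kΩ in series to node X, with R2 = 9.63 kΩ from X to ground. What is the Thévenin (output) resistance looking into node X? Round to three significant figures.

R_th ≈ 6.19 kΩ

R1' = 0.528 + 16.8 = 17.33 kΩ (source resistance + R1).
With V_supply suppressed (replaced by a short), R_th = R1' ‖ R2 = (17.33 × 9.63)/(17.33 + 9.63) = 6.190 kΩ.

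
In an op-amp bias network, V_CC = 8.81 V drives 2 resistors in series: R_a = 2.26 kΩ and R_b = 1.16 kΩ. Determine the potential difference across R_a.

V ≈ 5.82 V

Series total: ΣR = 2.26 + 1.16 = 3.420 kΩ.
Voltage divider: V = V_CC · (2.260 / 3.420) = 8.81 × 0.6608 = 5.822 V.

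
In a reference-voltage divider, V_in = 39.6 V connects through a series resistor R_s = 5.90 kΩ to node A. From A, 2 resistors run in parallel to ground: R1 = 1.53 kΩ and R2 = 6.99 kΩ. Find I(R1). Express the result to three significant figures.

Equivalent of the parallel group: R_p = 1.255 kΩ.
Node voltage V_A = V_in · R_p/(R_s + R_p) = 39.6 × 0.1754 = 6.947 V.
I(R1) = V_A / R1 = 6.947/1.53 = 4.541 mA.

I ≈ 4.54 mA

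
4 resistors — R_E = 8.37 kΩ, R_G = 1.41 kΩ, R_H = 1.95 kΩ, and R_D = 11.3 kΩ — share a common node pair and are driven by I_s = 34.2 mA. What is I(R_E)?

Total conductance ΣG = 1/8.37 + 1/1.41 + 1/1.95 + 1/11.3 = 1.430 (units of 1/kΩ).
Current divider: I(R_E) = I_s · G_k/ΣG = 34.2 × (0.1195/1.430) = 34.2 × 0.08355 = 2.857 mA.

I ≈ 2.86 mA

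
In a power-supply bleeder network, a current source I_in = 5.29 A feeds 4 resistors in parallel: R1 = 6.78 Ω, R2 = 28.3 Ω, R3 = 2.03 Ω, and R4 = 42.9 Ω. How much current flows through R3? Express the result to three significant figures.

I ≈ 3.73 A

Total conductance ΣG = 1/6.78 + 1/28.3 + 1/2.03 + 1/42.9 = 0.6987 (units of 1/Ω).
R3 takes the fraction G_k/ΣG = 0.4926/0.6987 = 0.7050, so I = 5.29 × 0.7050 = 3.729 A.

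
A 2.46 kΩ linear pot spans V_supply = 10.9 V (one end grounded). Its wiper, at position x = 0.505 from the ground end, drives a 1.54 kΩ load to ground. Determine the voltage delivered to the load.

V_out ≈ 3.93 V

Lower segment x·R_p = 1.242 kΩ; upper segment (1−x)·R_p = 1.218 kΩ.
Lower segment in parallel with the load: 1.242 ‖ 1.54 = 0.6876 kΩ.
V_out = 10.9 × 0.6876/(1.218 + 0.6876) = 3.934 V.
(Unloaded: V_out = x·V_supply = 5.50 V.)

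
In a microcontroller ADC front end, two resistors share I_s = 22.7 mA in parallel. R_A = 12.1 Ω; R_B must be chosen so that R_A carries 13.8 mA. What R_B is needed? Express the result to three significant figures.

The fraction through R_A equals R_B/(R_A+R_B).
13.8/22.7 = R_B/(R_A + R_B) → R_B = R_A · (0.6079)/(1 − 0.6079) = 12.1 × 1.551 = 18.76 Ω.

R_B ≈ 18.8 Ω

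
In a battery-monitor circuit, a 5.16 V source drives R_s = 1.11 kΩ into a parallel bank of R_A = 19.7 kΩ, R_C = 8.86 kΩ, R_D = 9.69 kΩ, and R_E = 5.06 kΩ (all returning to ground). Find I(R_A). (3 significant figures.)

Combine the parallel branches: R_p = (1/19.7 + 1/8.86 + 1/9.69 + 1/5.06)⁻¹ = 2.153 kΩ.
V_A = 5.16 × 2.153/3.263 = 3.405 V.
I(R_A) = V_A / R_A = 3.405/19.7 = 0.1728 mA.

I ≈ 0.173 mA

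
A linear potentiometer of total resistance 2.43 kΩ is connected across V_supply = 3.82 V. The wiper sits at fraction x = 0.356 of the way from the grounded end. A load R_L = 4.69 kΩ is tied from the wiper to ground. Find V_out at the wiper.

V_out ≈ 1.22 V

Lower segment x·R_p = 0.8651 kΩ; upper segment (1−x)·R_p = 1.565 kΩ.
R_L loads the lower segment: effective lower R = 0.7304 kΩ.
Loaded-divider output: V_out = 3.82 × 0.3182 = 1.216 V.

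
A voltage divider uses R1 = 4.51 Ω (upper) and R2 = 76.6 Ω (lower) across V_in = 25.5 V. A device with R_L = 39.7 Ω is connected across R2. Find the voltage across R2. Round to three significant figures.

The load sits in parallel with R2, giving an effective lower resistance R2' = R2·R_L/(R2+R_L) = 26.15 Ω.
Then V_out = V_in · R2'/(R1 + R2') = 25.5 × 26.15/30.66 = 21.75 V.

V_out ≈ 21.7 V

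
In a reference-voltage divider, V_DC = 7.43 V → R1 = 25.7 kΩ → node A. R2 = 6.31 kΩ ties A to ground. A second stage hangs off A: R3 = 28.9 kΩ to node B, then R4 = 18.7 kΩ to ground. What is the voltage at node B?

V_B ≈ 0.520 V

The second stage (R3 + R4 = 47.60 kΩ) loads node A in parallel with R2.
R2 ‖ (R3+R4) = 5.571 kΩ.
V_A = 7.43 × 5.571/(25.7 + 5.571) = 1.324 V.
Stage 2 is unloaded, so V_B = V_A · R4/(R3+R4) = 1.324 × 18.7/47.60 = 0.5200 V.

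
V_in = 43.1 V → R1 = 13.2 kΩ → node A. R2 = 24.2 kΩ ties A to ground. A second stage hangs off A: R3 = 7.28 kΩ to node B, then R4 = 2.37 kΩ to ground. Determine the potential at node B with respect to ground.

V_B ≈ 3.63 V

The second stage (R3 + R4 = 9.650 kΩ) loads node A in parallel with R2.
Effective lower resistance at A: R2 ‖ 9.650 = 6.899 kΩ.
V_A = 43.1 × 6.899/(13.2 + 6.899) = 14.79 V.
Stage 2 is unloaded, so V_B = V_A · R4/(R3+R4) = 14.79 × 2.37/9.650 = 3.633 V.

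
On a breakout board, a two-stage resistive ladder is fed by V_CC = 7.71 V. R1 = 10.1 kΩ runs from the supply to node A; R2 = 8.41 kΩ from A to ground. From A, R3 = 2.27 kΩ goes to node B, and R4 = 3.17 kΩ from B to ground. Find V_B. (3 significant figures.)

V_B ≈ 1.11 V

Looking into the second stage from A: R3 + R4 = 5.440 kΩ appears in parallel with R2.
R2 ‖ (R3+R4) = 3.303 kΩ.
V_A = 7.71 × 3.303/(10.1 + 3.303) = 1.900 V.
Then the unloaded second divider: V_B = V_A × R4/(R3+R4) = 1.900 × 0.5827 = 1.107 V.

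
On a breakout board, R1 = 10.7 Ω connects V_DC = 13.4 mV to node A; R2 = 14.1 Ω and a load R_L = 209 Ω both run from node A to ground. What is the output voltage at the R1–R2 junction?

V_out ≈ 7.40 mV

R2 ‖ R_L = (14.1 × 209)/(14.1 + 209) = 13.21 Ω.
Voltage divider with the loaded lower leg: V_out = 13.4 × 13.21/(10.7 + 13.21) = 13.4 × 0.5525 = 7.403 mV.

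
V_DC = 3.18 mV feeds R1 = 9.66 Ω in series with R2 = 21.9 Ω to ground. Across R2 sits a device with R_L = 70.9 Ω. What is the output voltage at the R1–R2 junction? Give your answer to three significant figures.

V_out ≈ 2.02 mV

First combine the lower leg with the load: R2 ‖ R_L = 16.73 Ω.
Then V_out = V_DC · R2'/(R1 + R2') = 3.18 × 16.73/26.39 = 2.016 mV.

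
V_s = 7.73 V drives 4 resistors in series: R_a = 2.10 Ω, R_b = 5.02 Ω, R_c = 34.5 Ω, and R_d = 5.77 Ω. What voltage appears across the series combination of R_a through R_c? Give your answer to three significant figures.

ΣR = 2.10 + 5.02 + 34.5 + 5.77 = 47.39 Ω.
R_{R_a..R_c} = 2.10 + 5.02 + 34.5 = 41.62 Ω.
By the voltage-divider rule, V = 7.73 × 41.62/47.39 = 6.789 V.

V ≈ 6.79 V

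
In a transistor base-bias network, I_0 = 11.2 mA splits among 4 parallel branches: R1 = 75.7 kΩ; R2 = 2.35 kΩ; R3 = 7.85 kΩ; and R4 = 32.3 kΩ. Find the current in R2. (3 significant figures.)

Total conductance ΣG = 1/75.7 + 1/2.35 + 1/7.85 + 1/32.3 = 0.5971 (units of 1/kΩ).
By the current-divider rule, I = I_0 · G_k/ΣG = 11.2 × 0.7127 = 7.982 mA.

I ≈ 7.98 mA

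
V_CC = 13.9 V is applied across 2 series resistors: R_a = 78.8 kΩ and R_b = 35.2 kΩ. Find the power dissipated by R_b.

ΣR = 114.0 kΩ → I = 13.9/114.0 = 0.1219 mA.
P = I²R = 0.01487 × 35.2 = 0.5233 mW.

P ≈ 0.523 mW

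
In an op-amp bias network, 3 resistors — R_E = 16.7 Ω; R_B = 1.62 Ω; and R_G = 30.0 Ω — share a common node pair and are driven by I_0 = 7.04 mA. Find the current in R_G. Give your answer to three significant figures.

Total conductance ΣG = 1/16.7 + 1/1.62 + 1/30.0 = 0.7105 (units of 1/Ω).
By the current-divider rule, I = I_0 · G_k/ΣG = 7.04 × 0.04692 = 0.3303 mA.

I ≈ 0.330 mA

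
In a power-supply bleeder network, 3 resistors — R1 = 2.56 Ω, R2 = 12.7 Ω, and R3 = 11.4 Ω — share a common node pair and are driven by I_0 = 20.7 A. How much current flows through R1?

Total conductance ΣG = 1/2.56 + 1/12.7 + 1/11.4 = 0.5571 (units of 1/Ω).
Current divider: I(R1) = I_0 · G_k/ΣG = 20.7 × (0.3906/0.5571) = 20.7 × 0.7012 = 14.51 A.

I ≈ 14.5 A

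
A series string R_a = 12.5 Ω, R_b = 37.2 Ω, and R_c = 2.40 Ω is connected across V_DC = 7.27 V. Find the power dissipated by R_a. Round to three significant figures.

P ≈ 0.243 W

ΣR = 52.10 Ω → I = 7.27/52.10 = 0.1395 A.
P = I²R = 0.01947 × 12.5 = 0.2434 W.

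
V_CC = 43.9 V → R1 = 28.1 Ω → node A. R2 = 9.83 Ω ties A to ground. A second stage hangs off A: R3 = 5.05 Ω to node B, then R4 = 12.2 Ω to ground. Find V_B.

V_B ≈ 5.66 V

Looking into the second stage from A: R3 + R4 = 17.25 Ω appears in parallel with R2.
Effective lower resistance at A: R2 ‖ 17.25 = 6.262 Ω.
First divider: V_A = V_CC · 6.262/(28.1 + 6.262) = 8.000 V.
Then the unloaded second divider: V_B = V_A × R4/(R3+R4) = 8.000 × 0.7072 = 5.658 V.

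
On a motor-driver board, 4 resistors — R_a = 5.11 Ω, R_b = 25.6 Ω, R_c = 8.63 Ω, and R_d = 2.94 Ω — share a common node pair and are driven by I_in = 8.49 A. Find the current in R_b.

I ≈ 0.480 A

Total conductance ΣG = 1/5.11 + 1/25.6 + 1/8.63 + 1/2.94 = 0.6908 (units of 1/Ω).
By the current-divider rule, I = I_in · G_k/ΣG = 8.49 × 0.05655 = 0.4801 A.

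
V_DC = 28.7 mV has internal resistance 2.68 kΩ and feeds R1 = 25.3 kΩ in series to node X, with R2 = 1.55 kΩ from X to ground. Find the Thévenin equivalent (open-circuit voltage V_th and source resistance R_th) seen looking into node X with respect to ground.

V_th ≈ 1.51 mV, R_th ≈ 1.47 kΩ

R1' = 2.68 + 25.3 = 27.98 kΩ (source resistance + R1).
V_th is the unloaded tap voltage: V_DC · R2/(R1'+R2) = 28.7 × 0.05249 = 1.506 mV.
Zeroing V_DC shorts the top of R1' to ground, so R_th = R1' ‖ R2 = 1.469 kΩ.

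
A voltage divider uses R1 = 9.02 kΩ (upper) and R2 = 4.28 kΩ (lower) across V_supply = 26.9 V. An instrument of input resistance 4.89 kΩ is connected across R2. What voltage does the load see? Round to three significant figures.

V_out ≈ 5.43 V

R2 ‖ R_L = (4.28 × 4.89)/(4.28 + 4.89) = 2.282 kΩ.
Now apply the divider: V_out = 26.9 × 0.2019 = 5.432 V.
(Unloaded it would be 8.66 V; the load pulls it down.)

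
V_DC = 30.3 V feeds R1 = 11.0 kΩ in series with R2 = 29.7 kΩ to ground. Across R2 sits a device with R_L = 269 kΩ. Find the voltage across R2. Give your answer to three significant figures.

V_out ≈ 21.5 V

The load sits in parallel with R2, giving an effective lower resistance R2' = R2·R_L/(R2+R_L) = 26.75 kΩ.
Voltage divider with the loaded lower leg: V_out = 30.3 × 26.75/(11.0 + 26.75) = 30.3 × 0.7086 = 21.47 V.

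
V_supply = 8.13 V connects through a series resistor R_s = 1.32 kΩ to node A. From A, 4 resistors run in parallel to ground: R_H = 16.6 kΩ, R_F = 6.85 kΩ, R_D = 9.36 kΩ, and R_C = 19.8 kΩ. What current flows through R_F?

Equivalent of the parallel group: R_p = 2.751 kΩ.
V_A by voltage divider: V_A = 8.13 × 2.751/(1.32 + 2.751) = 5.494 V.
I(R_F) = V_A / R_F = 5.494/6.85 = 0.8020 mA.

I ≈ 0.802 mA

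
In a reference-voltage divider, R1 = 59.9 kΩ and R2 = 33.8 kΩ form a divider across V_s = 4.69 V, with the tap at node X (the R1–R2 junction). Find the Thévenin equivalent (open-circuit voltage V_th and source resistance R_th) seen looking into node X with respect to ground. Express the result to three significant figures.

V_th ≈ 1.69 V, R_th ≈ 21.6 kΩ

Open-circuit (no load on X): V_th = V_s · R2/(R1 + R2) = 4.69 × 33.8/(59.90 + 33.8) = 1.692 V.
With V_s suppressed (replaced by a short), R_th = R1 ‖ R2 = (59.90 × 33.8)/(59.90 + 33.8) = 21.61 kΩ.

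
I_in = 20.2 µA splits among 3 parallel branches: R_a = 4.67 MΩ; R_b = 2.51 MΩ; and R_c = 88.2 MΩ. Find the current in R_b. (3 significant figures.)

ΣG = 1/4.67 + 1/2.51 + 1/88.2 = 0.6239.
R_b takes the fraction G_k/ΣG = 0.3984/0.6239 = 0.6386, so I = 20.2 × 0.6386 = 12.90 µA.

I ≈ 12.9 µA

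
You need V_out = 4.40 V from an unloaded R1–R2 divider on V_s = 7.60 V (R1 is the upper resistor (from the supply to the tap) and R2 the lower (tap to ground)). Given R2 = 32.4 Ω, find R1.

Required fraction k = V_out/V_s = 0.5789.
R1 = R2·(1/k − 1) = 32.4 × 0.7273 = 23.56 Ω.

R1 ≈ 23.6 Ω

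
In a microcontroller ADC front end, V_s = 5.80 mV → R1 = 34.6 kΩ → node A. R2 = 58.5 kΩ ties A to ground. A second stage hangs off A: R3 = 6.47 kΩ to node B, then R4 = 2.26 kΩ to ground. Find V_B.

V_B ≈ 0.270 mV

The second stage (R3 + R4 = 8.730 kΩ) loads node A in parallel with R2.
Effective lower resistance at A: R2 ‖ 8.730 = 7.596 kΩ.
So V_A = 5.80 × 0.1800 = 1.044 mV.
V_B = V_A × 0.2589 = 0.2703 mV.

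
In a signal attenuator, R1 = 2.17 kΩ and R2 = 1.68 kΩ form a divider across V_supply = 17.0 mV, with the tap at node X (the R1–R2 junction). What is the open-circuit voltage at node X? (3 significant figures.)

V_th ≈ 7.42 mV

Open-circuit (no load on X): V_th = V_supply · R2/(R1 + R2) = 17.0 × 1.68/(2.170 + 1.68) = 7.418 mV.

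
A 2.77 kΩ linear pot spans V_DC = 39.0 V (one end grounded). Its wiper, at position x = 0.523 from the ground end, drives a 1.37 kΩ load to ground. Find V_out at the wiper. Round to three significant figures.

The pot divides into 1.321 kΩ above the wiper and 1.449 kΩ below.
R_L loads the lower segment: effective lower R = 0.7041 kΩ.
V_out = 39.0 × 0.7041/(1.321 + 0.7041) = 13.56 V.

V_out ≈ 13.6 V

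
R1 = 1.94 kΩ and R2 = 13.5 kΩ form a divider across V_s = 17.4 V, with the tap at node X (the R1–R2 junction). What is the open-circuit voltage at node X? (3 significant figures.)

With X open, the divider is unloaded: V_th = 17.4 × 13.5/15.44 = 15.21 V.

V_th ≈ 15.2 V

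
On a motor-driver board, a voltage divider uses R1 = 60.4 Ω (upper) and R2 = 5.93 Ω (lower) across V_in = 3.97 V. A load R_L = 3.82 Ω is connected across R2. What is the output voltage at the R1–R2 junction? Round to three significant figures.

First combine the lower leg with the load: R2 ‖ R_L = 2.323 Ω.
Then V_out = V_in · R2'/(R1 + R2') = 3.97 × 2.323/62.72 = 0.1471 V.

V_out ≈ 0.147 V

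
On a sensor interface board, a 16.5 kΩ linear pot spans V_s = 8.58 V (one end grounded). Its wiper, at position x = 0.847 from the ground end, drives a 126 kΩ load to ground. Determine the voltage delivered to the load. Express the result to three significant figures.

The pot divides into 2.525 kΩ above the wiper and 13.98 kΩ below.
R_L loads the lower segment: effective lower R = 12.58 kΩ.
Then V_out = V_s · 12.58/(2.525 + 12.58) = 7.146 V.

V_out ≈ 7.15 V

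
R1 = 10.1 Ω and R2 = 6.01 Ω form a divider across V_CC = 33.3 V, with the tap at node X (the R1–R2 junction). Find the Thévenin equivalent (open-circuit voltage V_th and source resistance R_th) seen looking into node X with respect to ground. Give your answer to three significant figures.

V_th ≈ 12.4 V, R_th ≈ 3.77 Ω

Open-circuit (no load on X): V_th = V_CC · R2/(R1 + R2) = 33.3 × 6.01/(10.10 + 6.01) = 12.42 V.
With V_CC suppressed (replaced by a short), R_th = R1 ‖ R2 = (10.10 × 6.01)/(10.10 + 6.01) = 3.768 Ω.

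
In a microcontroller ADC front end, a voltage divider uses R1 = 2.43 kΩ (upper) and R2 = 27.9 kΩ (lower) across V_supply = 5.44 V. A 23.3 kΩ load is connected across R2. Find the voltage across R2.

R2 ‖ R_L = (27.9 × 23.3)/(27.9 + 23.3) = 12.70 kΩ.
Voltage divider with the loaded lower leg: V_out = 5.44 × 12.70/(2.43 + 12.70) = 5.44 × 0.8394 = 4.566 V.
(Unloaded it would be 5.00 V; the load pulls it down.)

V_out ≈ 4.57 V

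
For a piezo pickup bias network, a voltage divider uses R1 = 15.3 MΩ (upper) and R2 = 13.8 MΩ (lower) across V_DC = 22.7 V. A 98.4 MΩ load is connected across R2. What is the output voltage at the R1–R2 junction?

V_out ≈ 10.0 V

First combine the lower leg with the load: R2 ‖ R_L = 12.10 MΩ.
Voltage divider with the loaded lower leg: V_out = 22.7 × 12.10/(15.3 + 12.10) = 22.7 × 0.4417 = 10.03 V.
(Unloaded it would be 10.8 V; the load pulls it down.)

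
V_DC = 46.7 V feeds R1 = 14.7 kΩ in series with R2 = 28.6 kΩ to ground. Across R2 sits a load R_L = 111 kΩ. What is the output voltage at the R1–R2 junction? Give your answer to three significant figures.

V_out ≈ 28.4 V

First combine the lower leg with the load: R2 ‖ R_L = 22.74 kΩ.
Voltage divider with the loaded lower leg: V_out = 46.7 × 22.74/(14.7 + 22.74) = 46.7 × 0.6074 = 28.36 V.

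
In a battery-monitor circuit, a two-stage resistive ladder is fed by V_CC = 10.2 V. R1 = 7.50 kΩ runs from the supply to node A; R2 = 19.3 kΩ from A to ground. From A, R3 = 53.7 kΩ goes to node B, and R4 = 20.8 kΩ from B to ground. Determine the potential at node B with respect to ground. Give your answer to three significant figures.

The second stage (R3 + R4 = 74.50 kΩ) loads node A in parallel with R2.
R2 ‖ (R3+R4) = 15.33 kΩ.
So V_A = 10.2 × 0.6715 = 6.849 V.
Then the unloaded second divider: V_B = V_A × R4/(R3+R4) = 6.849 × 0.2792 = 1.912 V.

V_B ≈ 1.91 V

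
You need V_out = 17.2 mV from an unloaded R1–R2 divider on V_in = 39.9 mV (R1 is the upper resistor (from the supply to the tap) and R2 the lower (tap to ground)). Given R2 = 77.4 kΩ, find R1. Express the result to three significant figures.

R1 ≈ 102 kΩ

Required fraction k = V_out/V_in = 0.4311.
Rearranging, R1 = R2·(1−k)/k = 77.4 × 1.320 = 102.2 kΩ.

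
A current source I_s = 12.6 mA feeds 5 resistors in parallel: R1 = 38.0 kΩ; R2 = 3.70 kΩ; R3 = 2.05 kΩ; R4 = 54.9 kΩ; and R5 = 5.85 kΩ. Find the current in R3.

I ≈ 6.31 mA

Conductances: ΣG = 1/38.0 + 1/3.70 + 1/2.05 + 1/54.9 + 1/5.85 = 0.9735 (1/kΩ).
Current divider: I(R3) = I_s · G_k/ΣG = 12.6 × (0.4878/0.9735) = 12.6 × 0.5011 = 6.313 mA.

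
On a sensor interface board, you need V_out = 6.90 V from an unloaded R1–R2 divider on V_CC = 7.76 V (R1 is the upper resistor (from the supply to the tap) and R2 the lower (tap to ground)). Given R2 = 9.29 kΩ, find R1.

R1 ≈ 1.16 kΩ

V_out/V_CC = R2/(R1+R2) = 0.8892.
So R1 = R2 · (V_CC/V_out − 1) = 9.29 × (7.76/6.90 − 1) = 9.29 × 0.1246 = 1.158 kΩ.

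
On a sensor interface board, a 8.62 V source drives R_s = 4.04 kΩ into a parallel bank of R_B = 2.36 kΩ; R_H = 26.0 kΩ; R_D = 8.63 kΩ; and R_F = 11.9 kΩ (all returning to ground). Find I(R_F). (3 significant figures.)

I ≈ 0.197 mA

Equivalent of the parallel group: R_p = 1.510 kΩ.
Node voltage V_A = V_supply · R_p/(R_s + R_p) = 8.62 × 0.2721 = 2.346 V.
I(R_F) = V_A / R_F = 2.346/11.9 = 0.1971 mA.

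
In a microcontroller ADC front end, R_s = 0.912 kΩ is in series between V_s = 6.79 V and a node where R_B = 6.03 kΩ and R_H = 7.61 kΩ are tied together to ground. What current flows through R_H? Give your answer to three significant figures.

I ≈ 0.702 mA

Parallel bank: R_p = 1/(1/6.03 + 1/7.61) = 3.364 kΩ.
Node voltage V_A = V_s · R_p/(R_s + R_p) = 6.79 × 0.7867 = 5.342 V.
I(R_H) = V_A / R_H = 5.342/7.61 = 0.7020 mA.
(Check via current divider: I_total = 1.588 mA; share G_k/ΣG = 0.4421 → same result.)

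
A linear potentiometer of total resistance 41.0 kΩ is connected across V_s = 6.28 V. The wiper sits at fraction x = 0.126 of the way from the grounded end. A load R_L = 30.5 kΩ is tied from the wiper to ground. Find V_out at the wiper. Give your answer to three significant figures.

The pot divides into 35.83 kΩ above the wiper and 5.166 kΩ below.
Lower segment in parallel with the load: 5.166 ‖ 30.5 = 4.418 kΩ.
Loaded-divider output: V_out = 6.28 × 0.1098 = 0.6892 V.
(Unloaded: V_out = x·V_s = 0.791 V.)

V_out ≈ 0.689 V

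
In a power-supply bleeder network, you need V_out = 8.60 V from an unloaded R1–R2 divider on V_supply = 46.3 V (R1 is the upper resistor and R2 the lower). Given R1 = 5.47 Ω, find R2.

Required fraction k = V_out/V_supply = 0.1857.
So R2 = R1 · V_out/(V_supply − V_out) = 5.47 × 8.60/(46.3 − 8.60) = 5.47 × 0.2281 = 1.248 Ω.

R2 ≈ 1.25 Ω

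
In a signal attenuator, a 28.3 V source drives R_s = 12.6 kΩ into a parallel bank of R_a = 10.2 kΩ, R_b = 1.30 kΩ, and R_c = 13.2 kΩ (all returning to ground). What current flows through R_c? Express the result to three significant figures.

I ≈ 0.166 mA

Combine the parallel branches: R_p = (1/10.2 + 1/1.30 + 1/13.2)⁻¹ = 1.060 kΩ.
V_A by voltage divider: V_A = 28.3 × 1.060/(12.6 + 1.060) = 2.197 V.
Branch current I = V_A/R_c = 2.197/13.2 = 0.1664 mA.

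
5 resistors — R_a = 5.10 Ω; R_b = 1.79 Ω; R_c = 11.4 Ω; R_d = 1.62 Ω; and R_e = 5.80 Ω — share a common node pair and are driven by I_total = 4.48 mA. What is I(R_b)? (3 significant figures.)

I ≈ 1.53 mA

ΣG = 1/5.10 + 1/1.79 + 1/11.4 + 1/1.62 + 1/5.80 = 1.632.
Current divider: I(R_b) = I_total · G_k/ΣG = 4.48 × (0.5587/1.632) = 4.48 × 0.3423 = 1.533 mA.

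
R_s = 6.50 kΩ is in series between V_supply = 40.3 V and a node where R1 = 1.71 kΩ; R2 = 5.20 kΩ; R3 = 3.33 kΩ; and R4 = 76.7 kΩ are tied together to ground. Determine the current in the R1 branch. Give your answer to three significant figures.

I ≈ 2.91 mA

Equivalent of the parallel group: R_p = 0.9171 kΩ.
V_A by voltage divider: V_A = 40.3 × 0.9171/(6.50 + 0.9171) = 4.983 V.
Branch current I = V_A/R1 = 4.983/1.71 = 2.914 mA.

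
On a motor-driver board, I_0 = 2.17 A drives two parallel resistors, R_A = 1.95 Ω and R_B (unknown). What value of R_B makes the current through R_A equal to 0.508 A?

R_B ≈ 0.596 Ω

In a two-way split, I_A/I_0 = R_B/(R_A + R_B).
With f = 0.2341, R_B = R_A · f/(1−f) = 1.95 × 0.3057 = 0.5960 Ω.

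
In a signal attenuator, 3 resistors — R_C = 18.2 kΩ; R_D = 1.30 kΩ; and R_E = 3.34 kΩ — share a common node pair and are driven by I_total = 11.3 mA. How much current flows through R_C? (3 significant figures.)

I ≈ 0.553 mA

Conductances: ΣG = 1/18.2 + 1/1.30 + 1/3.34 = 1.124 (1/kΩ).
R_C takes the fraction G_k/ΣG = 0.05495/1.124 = 0.04890, so I = 11.3 × 0.04890 = 0.5526 mA.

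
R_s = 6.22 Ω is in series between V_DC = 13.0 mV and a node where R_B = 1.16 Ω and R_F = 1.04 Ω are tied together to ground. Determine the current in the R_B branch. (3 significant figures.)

I ≈ 0.908 mA

Equivalent of the parallel group: R_p = 0.5484 Ω.
V_A by voltage divider: V_A = 13.0 × 0.5484/(6.22 + 0.5484) = 1.053 mV.
I(R_B) = V_A / R_B = 1.053/1.16 = 0.9080 mA.
(Equivalently: I_total = 1.921 mA, then current-divider fraction G_k/ΣG = 0.4727.)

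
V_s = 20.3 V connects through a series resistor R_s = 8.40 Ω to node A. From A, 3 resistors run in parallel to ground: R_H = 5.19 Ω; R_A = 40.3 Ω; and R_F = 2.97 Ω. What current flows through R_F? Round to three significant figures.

I ≈ 1.21 A

Combine the parallel branches: R_p = (1/5.19 + 1/40.3 + 1/2.97)⁻¹ = 1.804 Ω.
V_A = 20.3 × 1.804/10.20 = 3.590 V.
I(R_F) = V_A / R_F = 3.590/2.97 = 1.209 A.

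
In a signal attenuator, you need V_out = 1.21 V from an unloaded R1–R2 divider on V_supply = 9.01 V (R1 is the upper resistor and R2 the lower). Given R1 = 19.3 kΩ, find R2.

V_out/V_supply = R2/(R1+R2) = 0.1343.
R2 = R1 · 0.1343/(1 − 0.1343) = 2.994 kΩ.

R2 ≈ 2.99 kΩ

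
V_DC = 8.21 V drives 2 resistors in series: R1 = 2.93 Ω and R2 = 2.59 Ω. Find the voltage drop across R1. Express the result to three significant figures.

V ≈ 4.36 V

ΣR = 2.93 + 2.59 = 5.520 Ω.
Voltage divider: V = V_DC · (2.930 / 5.520) = 8.21 × 0.5308 = 4.358 V.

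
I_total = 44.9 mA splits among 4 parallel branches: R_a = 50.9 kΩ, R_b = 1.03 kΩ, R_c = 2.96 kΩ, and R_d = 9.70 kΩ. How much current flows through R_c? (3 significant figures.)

I ≈ 10.6 mA

Total conductance ΣG = 1/50.9 + 1/1.03 + 1/2.96 + 1/9.70 = 1.431 (units of 1/kΩ).
By the current-divider rule, I = I_total · G_k/ΣG = 44.9 × 0.2360 = 10.60 mA.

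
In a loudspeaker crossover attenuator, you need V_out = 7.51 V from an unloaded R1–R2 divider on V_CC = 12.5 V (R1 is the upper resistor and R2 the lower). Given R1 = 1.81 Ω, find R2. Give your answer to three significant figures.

R2 ≈ 2.72 Ω

The divider ratio is R2/(R1+R2) = 7.51/12.5 = 0.6008.
Rearranging, R2 = R1·k/(1−k) = 1.81 × 1.505 = 2.724 Ω.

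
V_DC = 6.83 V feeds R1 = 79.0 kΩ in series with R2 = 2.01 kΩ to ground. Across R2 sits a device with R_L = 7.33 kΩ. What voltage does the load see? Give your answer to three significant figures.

R2 ‖ R_L = (2.01 × 7.33)/(2.01 + 7.33) = 1.577 kΩ.
Voltage divider with the loaded lower leg: V_out = 6.83 × 1.577/(79.0 + 1.577) = 6.83 × 0.01958 = 0.1337 V.

V_out ≈ 0.134 V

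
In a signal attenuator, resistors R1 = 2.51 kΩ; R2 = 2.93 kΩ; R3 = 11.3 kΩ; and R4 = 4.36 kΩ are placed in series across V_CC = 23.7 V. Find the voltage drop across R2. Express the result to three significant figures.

Total series resistance ΣR = 2.51 + 2.93 + 11.3 + 4.36 = 21.10 kΩ.
V = V_CC · R/ΣR = 23.7 × 0.1389 = 3.291 V.

V ≈ 3.29 V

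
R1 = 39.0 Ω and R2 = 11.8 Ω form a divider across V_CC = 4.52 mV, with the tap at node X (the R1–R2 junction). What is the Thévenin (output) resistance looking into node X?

Looking into X with the source shorted: R_th = R1·R2/(R1+R2) = 39.00 × 11.8/50.80 = 9.059 Ω.

R_th ≈ 9.06 Ω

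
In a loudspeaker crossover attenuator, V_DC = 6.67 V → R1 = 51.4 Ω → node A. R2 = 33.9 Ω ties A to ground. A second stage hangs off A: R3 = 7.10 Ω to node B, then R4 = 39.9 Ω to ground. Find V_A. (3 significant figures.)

V_A ≈ 1.85 V

Node A sees R2 in parallel with the series input of stage 2, R3 + R4 = 47.00 Ω.
Effective lower resistance at A: R2 ‖ 47.00 = 19.69 Ω.
First divider: V_A = V_DC · 19.69/(51.4 + 19.69) = 1.848 V.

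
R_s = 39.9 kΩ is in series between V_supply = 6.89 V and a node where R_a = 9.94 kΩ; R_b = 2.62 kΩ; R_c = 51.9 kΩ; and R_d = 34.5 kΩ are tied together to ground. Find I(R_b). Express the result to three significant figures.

I ≈ 0.119 mA

Combine the parallel branches: R_p = (1/9.94 + 1/2.62 + 1/51.9 + 1/34.5)⁻¹ = 1.885 kΩ.
V_A by voltage divider: V_A = 6.89 × 1.885/(39.9 + 1.885) = 0.3108 V.
Branch current I = V_A/R_b = 0.3108/2.62 = 0.1186 mA.
(Check via current divider: I_total = 0.1649 mA; share G_k/ΣG = 0.7194 → same result.)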